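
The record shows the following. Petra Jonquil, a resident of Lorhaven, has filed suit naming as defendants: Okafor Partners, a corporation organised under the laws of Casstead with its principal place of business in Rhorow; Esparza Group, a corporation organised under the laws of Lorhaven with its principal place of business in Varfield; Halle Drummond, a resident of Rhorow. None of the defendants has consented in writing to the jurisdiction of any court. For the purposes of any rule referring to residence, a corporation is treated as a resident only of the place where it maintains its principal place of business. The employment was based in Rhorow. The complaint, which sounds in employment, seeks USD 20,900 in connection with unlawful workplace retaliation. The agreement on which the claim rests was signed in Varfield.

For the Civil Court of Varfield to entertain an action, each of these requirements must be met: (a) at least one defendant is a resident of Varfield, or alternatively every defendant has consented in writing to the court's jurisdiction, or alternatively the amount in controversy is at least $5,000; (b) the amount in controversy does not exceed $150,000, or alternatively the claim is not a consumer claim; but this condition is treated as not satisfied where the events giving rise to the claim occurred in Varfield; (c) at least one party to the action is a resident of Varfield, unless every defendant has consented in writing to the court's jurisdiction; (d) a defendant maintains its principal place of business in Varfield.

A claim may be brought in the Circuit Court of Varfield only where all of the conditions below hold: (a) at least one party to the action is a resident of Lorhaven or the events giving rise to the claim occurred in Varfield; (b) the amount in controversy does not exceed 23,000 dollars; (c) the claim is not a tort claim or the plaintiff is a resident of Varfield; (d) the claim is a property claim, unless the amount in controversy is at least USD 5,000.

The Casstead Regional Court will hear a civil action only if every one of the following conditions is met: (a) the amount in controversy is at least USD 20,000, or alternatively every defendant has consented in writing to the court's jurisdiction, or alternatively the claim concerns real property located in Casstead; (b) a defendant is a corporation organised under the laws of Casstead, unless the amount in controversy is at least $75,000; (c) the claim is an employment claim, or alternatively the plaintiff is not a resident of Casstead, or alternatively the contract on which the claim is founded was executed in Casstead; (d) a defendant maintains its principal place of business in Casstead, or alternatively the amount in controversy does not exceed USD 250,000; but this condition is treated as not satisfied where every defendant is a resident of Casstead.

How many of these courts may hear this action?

3

The Civil Court of Varfield:
  (a) Esparza Group resides in Varfield, so one alternative holds. Condition met.
  (b) The amount in controversy is USD 20,900, within the 150,000 dollars ceiling — that alternative is enough. And the carve-out is inapplicable — the operative events occurred in Rhorow, not Varfield. Satisfied.
  (c) Esparza Group resides in Varfield. Satisfied.
  (d) Esparza Group has its principal place of business in Varfield. Condition met.
  → Every requirement is satisfied — jurisdiction.
The Circuit Court of Varfield:
  (a) Petra Jonquil resides in Lorhaven — that alternative is enough. Condition met.
  (b) The amount in controversy is USD 20,900, within the 23,000 dollars ceiling. Satisfied.
  (c) The claim is an employment claim, not a tort claim, so this disjunct is met. Satisfied.
  (d) The claim is an employment claim, not a property claim. The proviso rescues it, though: the amount in controversy is USD 20,900, which meets the 5,000 dollars floor. Satisfied.
  → Every requirement is satisfied — jurisdiction.
The Casstead Regional Court:
  (a) The amount in controversy is USD 20,900, which meets the USD 20,000 floor, so this disjunct is met. Condition met.
  (b) Okafor Partners is organised under the laws of Casstead. Satisfied.
  (c) The claim is an employment claim, so one alternative holds. Satisfied.
  (d) The amount in controversy is 20,900 dollars, within the $250,000 ceiling, which satisfies one of the alternatives. The exception is not triggered, since the defendants reside as follows — Okafor Partners in Rhorow, Esparza Group in Varfield, Halle Drummond in Rhorow — not all in Casstead. Satisfied.
  → The court has jurisdiction.
Courts with jurisdiction: the Civil Court of Varfield, the Circuit Court of Varfield, the Casstead Regional Court — 3 in total.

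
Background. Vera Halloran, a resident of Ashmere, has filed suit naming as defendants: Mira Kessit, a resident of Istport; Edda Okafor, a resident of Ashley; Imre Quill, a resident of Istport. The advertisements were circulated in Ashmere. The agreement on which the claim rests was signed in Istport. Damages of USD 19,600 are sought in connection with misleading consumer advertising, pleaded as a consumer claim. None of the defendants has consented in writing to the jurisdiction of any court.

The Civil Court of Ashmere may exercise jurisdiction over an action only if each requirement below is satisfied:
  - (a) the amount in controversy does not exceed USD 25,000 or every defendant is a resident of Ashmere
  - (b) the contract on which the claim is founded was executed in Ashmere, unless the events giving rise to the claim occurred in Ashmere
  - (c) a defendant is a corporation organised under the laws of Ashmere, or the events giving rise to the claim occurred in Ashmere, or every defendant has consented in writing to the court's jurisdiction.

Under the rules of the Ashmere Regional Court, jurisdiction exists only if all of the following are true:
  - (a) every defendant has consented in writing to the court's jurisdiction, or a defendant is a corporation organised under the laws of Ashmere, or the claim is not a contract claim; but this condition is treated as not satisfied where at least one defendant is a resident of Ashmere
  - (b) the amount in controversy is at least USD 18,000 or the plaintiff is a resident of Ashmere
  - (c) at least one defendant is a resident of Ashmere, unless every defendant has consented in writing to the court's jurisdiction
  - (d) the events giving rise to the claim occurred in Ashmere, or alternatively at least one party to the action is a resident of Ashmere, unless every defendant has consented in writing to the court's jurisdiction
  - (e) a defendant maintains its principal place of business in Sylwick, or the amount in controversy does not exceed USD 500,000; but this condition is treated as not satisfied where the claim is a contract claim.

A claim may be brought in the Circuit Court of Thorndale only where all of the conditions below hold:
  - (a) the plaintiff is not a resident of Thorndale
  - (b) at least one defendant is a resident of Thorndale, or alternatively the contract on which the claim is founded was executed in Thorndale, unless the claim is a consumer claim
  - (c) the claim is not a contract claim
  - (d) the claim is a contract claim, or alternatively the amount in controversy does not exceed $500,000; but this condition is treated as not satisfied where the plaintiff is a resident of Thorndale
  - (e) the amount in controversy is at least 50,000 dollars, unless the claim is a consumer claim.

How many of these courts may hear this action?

The Civil Court of Ashmere:
  (a) The amount in controversy is $19,600, within the $25,000 ceiling, which satisfies one of the alternatives. Met.
  (b) The contract was executed in Istport, not Ashmere. However, the operative events occurred in Ashmere, so the 'unless' proviso supplies this condition. Satisfied.
  (c) The operative events occurred in Ashmere, which satisfies one of the alternatives. Condition met.
  → All conditions met; jurisdiction exists.
The Ashmere Regional Court:
  (a) The claim is a consumer claim, not a contract claim — that alternative is enough. The exception is not triggered, since no defendant resides in Ashmere (they reside in Istport, Ashley, Istport). Condition met.
  (b) The amount in controversy is 19,600 dollars, which meets the 18,000 dollars floor, which satisfies one of the alternatives. Satisfied.
  (c) No defendant resides in Ashmere (they reside in Istport, Ashley, Istport). And no such written consent has been filed, so the proviso does not save it. Not satisfied.
  (d) The operative events occurred in Ashmere, so this disjunct is met. Condition met.
  (e) The amount in controversy is USD 19,600, within the USD 500,000 ceiling — that alternative is enough. The carve-out does not apply: the claim is a consumer claim, not a contract claim. Met.
  → The court lacks jurisdiction.
The Circuit Court of Thorndale:
  (a) The plaintiff resides in Ashmere, which is not Thorndale. Condition met.
  (b) No defendant resides in Thorndale (they reside in Istport, Ashley, Istport); the contract was executed in Istport, not Thorndale — every alternative fails. The proviso rescues it, though: the claim is a consumer claim. Met.
  (c) The claim is a consumer claim, not a contract claim. Met.
  (d) The amount in controversy is $19,600, within the $500,000 ceiling, so one alternative holds. The exception is not triggered, since the plaintiff resides in Ashmere, not Thorndale. Condition met.
  (e) The amount in controversy is $19,600, below the $50,000 floor. However, the claim is a consumer claim, so the 'unless' proviso supplies this condition. Condition met.
  → Jurisdiction lies.
Courts with jurisdiction: the Civil Court of Ashmere, the Circuit Court of Thorndale — 2 in total.

2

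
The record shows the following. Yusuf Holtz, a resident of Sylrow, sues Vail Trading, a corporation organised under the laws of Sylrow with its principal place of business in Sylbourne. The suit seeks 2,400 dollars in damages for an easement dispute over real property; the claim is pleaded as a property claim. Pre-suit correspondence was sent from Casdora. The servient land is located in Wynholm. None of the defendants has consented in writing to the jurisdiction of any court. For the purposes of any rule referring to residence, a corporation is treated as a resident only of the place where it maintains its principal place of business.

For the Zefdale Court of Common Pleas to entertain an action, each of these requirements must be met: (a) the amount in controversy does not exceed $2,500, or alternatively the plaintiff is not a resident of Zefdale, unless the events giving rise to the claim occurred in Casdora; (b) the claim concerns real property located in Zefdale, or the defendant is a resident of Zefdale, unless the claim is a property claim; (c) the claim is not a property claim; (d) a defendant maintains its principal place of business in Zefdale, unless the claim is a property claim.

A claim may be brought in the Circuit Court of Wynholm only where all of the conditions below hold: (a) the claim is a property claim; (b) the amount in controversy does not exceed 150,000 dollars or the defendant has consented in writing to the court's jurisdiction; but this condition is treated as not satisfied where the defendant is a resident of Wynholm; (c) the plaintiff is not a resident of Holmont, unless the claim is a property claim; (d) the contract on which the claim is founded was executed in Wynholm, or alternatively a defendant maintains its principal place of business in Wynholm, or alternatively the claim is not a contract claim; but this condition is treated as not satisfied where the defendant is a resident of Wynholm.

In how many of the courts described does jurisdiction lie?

1

The Zefdale Court of Common Pleas:
  (a) The amount in controversy is 2,400 dollars, within the 2,500 dollars ceiling, so one alternative holds. Met.
  (b) The property lies in Wynholm, not Zefdale; the defendant resides in Sylbourne, not Zefdale — every alternative fails. But the claim is a property claim, and the 'unless' clause therefore excuses the requirement. Met.
  (c) The claim is a property claim. Fails.
  (d) The corporate defendant(s) have their principal place of business in Sylbourne, not Zefdale. However, the claim is a property claim, so the 'unless' proviso supplies this condition. Satisfied.
  → The court lacks jurisdiction.
The Circuit Court of Wynholm:
  (a) The claim is a property claim. Met.
  (b) The amount in controversy is USD 2,400, within the 150,000 dollars ceiling — that alternative is enough. The carve-out does not apply: the defendant resides in Sylbourne, not Wynholm. Satisfied.
  (c) The plaintiff resides in Sylrow, which is not Holmont. Met.
  (d) The claim is a property claim, not a contract claim, so this disjunct is met. The exception is not triggered, since the defendant resides in Sylbourne, not Wynholm. Satisfied.
  → Every requirement is satisfied — jurisdiction.
Courts with jurisdiction: the Circuit Court of Wynholm — 1 in total.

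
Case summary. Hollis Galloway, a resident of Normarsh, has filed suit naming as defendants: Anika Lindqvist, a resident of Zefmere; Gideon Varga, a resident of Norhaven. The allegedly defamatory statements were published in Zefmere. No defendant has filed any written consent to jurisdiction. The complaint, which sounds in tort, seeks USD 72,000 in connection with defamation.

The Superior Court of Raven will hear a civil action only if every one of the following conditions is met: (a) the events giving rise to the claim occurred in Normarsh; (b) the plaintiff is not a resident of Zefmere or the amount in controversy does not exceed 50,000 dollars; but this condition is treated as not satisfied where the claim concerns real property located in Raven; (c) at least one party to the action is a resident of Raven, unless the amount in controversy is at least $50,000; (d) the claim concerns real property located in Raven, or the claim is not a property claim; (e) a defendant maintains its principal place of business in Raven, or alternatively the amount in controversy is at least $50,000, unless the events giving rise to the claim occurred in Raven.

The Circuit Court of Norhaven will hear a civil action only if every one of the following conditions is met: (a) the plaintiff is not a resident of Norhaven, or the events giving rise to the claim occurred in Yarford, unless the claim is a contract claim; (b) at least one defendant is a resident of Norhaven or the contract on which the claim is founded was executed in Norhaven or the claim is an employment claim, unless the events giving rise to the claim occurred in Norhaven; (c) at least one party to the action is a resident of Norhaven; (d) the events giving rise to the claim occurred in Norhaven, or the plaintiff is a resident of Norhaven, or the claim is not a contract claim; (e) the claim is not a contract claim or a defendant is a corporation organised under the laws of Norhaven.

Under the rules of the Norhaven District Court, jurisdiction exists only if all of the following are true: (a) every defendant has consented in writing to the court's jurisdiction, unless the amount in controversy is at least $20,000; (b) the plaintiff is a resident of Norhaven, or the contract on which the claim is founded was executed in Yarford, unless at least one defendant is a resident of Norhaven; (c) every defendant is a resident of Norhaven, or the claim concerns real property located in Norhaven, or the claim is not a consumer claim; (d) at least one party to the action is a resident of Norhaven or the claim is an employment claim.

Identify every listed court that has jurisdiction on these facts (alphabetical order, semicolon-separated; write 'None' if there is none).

The Superior Court of Raven:
  (a) The operative events occurred in Zefmere, not Normarsh. Not met.
  (b) The plaintiff resides in Normarsh, which is not Zefmere — that alternative is enough. And the carve-out is inapplicable — the claim does not concern real property. Satisfied.
  (c) No party resides in Raven. The proviso rescues it, though: the amount in controversy is USD 72,000, which meets the 50,000 dollars floor. Condition met.
  (d) The claim is a tort claim, not a property claim, which satisfies one of the alternatives. Condition met.
  (e) The amount in controversy is USD 72,000, which meets the USD 50,000 floor, which satisfies one of the alternatives. Satisfied.
  → No jurisdiction.
The Circuit Court of Norhaven:
  (a) The plaintiff resides in Normarsh, which is not Norhaven, so one alternative holds. Satisfied.
  (b) Gideon Varga resides in Norhaven, so this disjunct is met. Satisfied.
  (c) Gideon Varga resides in Norhaven. Met.
  (d) The claim is a tort claim, not a contract claim, so this disjunct is met. Satisfied.
  (e) The claim is a tort claim, not a contract claim — that alternative is enough. Met.
  → All conditions met; jurisdiction exists.
The Norhaven District Court:
  (a) No such written consent has been filed. But the amount in controversy is USD 72,000, which meets the 20,000 dollars floor, and the 'unless' clause therefore excuses the requirement. Satisfied.
  (b) The plaintiff resides in Normarsh, not Norhaven; no contract (and hence no place of execution) is alleged — none of the alternatives is met. But Gideon Varga resides in Norhaven, and the 'unless' clause therefore excuses the requirement. Condition met.
  (c) The claim is a tort claim, not a consumer claim, so this disjunct is met. Condition met.
  (d) Gideon Varga resides in Norhaven — that alternative is enough. Condition met.
  → Every requirement is satisfied — jurisdiction.

the Circuit Court of Norhaven; the Norhaven District Court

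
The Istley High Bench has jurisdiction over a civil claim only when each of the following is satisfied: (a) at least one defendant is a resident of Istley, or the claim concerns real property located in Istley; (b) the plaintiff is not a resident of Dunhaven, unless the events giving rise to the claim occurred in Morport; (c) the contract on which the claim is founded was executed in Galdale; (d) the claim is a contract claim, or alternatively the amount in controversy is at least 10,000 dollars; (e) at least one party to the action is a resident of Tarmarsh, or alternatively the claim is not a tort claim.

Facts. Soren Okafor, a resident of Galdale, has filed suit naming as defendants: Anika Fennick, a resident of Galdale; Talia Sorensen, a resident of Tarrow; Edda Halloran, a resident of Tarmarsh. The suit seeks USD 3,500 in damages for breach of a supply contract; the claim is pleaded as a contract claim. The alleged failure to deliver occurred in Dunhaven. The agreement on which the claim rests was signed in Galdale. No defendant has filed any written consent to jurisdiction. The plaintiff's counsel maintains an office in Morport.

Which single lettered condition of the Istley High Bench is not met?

(a)

The Istley High Bench:
  (a) No defendant resides in Istley (they reside in Galdale, Tarrow, Tarmarsh); the claim does not concern real property — no alternative holds. Fails.
  (b) The plaintiff resides in Galdale, which is not Dunhaven. Condition met.
  (c) The contract was executed in Galdale. Met.
  (d) The claim is a contract claim — that alternative is enough. Satisfied.
  (e) Edda Halloran resides in Tarmarsh, so one alternative holds. Met.
Only condition (a) fails.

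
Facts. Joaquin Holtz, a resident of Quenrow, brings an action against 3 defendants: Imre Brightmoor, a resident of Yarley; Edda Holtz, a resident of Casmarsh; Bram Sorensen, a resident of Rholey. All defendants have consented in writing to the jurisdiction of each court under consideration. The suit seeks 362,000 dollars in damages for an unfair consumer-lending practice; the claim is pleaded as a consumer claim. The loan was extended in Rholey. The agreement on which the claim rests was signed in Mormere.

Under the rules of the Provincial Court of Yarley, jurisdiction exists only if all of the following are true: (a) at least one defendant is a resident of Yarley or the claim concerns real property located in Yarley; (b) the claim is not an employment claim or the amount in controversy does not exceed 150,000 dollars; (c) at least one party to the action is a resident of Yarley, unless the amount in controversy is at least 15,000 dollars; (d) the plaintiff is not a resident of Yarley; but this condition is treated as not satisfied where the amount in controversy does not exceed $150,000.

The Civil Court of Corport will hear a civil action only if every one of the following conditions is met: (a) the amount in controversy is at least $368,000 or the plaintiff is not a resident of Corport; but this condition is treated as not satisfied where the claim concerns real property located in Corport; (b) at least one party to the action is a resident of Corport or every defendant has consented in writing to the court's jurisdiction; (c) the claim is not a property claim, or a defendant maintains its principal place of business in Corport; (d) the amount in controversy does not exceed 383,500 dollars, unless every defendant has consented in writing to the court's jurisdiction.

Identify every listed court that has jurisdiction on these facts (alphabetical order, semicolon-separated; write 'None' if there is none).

the Civil Court of Corport; the Provincial Court of Yarley

The Provincial Court of Yarley:
  (a) Imre Brightmoor resides in Yarley, which satisfies one of the alternatives. Met.
  (b) The claim is a consumer claim, not an employment claim, so this disjunct is met. Condition met.
  (c) Imre Brightmoor resides in Yarley. Met.
  (d) The plaintiff resides in Quenrow, which is not Yarley. The carve-out does not apply: the amount in controversy is $362,000, above the $150,000 ceiling. Satisfied.
  → All conditions met; jurisdiction exists.
The Civil Court of Corport:
  (a) The plaintiff resides in Quenrow, which is not Corport, so this disjunct is met. The exception is not triggered, since the claim does not concern real property. Satisfied.
  (b) Every defendant has filed written consent, so this disjunct is met. Satisfied.
  (c) The claim is a consumer claim, not a property claim — that alternative is enough. Met.
  (d) The amount in controversy is $362,000, within the $383,500 ceiling. Satisfied.
  → Jurisdiction lies.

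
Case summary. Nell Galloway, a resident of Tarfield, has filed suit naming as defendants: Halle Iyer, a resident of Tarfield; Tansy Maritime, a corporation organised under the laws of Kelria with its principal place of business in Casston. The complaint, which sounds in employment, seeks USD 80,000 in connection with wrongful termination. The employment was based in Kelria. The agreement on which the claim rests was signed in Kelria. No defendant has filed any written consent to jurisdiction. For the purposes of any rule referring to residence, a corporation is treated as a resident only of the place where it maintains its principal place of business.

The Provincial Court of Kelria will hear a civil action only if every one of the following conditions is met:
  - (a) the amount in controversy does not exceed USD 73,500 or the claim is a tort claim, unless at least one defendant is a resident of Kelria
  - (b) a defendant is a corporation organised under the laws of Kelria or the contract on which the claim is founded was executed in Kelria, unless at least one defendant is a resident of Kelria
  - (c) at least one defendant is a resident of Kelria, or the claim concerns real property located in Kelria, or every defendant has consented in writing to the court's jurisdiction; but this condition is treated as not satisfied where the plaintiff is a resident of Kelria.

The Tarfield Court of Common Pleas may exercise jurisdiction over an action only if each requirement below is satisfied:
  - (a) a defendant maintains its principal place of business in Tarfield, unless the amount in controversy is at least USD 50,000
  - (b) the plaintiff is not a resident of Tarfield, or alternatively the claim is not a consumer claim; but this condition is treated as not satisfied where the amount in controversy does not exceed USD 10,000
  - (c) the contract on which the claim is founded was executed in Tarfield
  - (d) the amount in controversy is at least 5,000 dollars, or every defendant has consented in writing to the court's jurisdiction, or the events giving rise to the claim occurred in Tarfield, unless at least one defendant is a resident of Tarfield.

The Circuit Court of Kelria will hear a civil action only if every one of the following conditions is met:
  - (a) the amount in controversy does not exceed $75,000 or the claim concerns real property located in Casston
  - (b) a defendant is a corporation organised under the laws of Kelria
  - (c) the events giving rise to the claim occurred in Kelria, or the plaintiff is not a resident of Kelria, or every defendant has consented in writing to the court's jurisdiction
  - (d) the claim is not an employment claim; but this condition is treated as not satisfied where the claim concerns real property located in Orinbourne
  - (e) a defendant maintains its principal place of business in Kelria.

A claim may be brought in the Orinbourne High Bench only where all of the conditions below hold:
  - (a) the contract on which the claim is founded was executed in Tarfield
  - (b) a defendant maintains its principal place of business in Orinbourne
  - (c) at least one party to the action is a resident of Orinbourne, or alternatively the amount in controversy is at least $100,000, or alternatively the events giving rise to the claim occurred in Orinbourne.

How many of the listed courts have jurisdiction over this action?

0

The Provincial Court of Kelria:
  (a) The amount in controversy is USD 80,000, above the USD 73,500 ceiling; the claim is an employment claim, not a tort claim — no alternative holds. Nor does the 'unless' clause help: no defendant resides in Kelria (they reside in Tarfield, Casston). Not satisfied.
  (b) Tansy Maritime is organised under the laws of Kelria, so one alternative holds. Met.
  (c) No defendant resides in Kelria (they reside in Tarfield, Casston); the claim does not concern real property; no such written consent has been filed — none of the alternatives is met. Condition not met.
  → The court lacks jurisdiction.
The Tarfield Court of Common Pleas:
  (a) The corporate defendant(s) have their principal place of business in Casston, not Tarfield. The proviso rescues it, though: the amount in controversy is USD 80,000, which meets the USD 50,000 floor. Satisfied.
  (b) The claim is an employment claim, not a consumer claim, so one alternative holds. The exception is not triggered, since the amount in controversy is USD 80,000, above the USD 10,000 ceiling. Satisfied.
  (c) The contract was executed in Kelria, not Tarfield. Not satisfied.
  (d) The amount in controversy is USD 80,000, which meets the $5,000 floor, so this disjunct is met. Satisfied.
  → No jurisdiction.
The Circuit Court of Kelria:
  (a) The amount in controversy is 80,000 dollars, above the USD 75,000 ceiling; the claim does not concern real property — none of the alternatives is met. Fails.
  (b) Tansy Maritime is organised under the laws of Kelria. Satisfied.
  (c) The operative events occurred in Kelria, so this disjunct is met. Satisfied.
  (d) The claim is an employment claim. Not met.
  (e) The corporate defendant(s) have their principal place of business in Casston, not Kelria. Fails.
  → The court lacks jurisdiction.
The Orinbourne High Bench:
  (a) The contract was executed in Kelria, not Tarfield. Not satisfied.
  (b) The corporate defendant(s) have their principal place of business in Casston, not Orinbourne. Not met.
  (c) No party resides in Orinbourne; the amount in controversy is 80,000 dollars, below the $100,000 floor; the operative events occurred in Kelria, not Orinbourne — every alternative fails. Fails.
  → The court lacks jurisdiction.
No court satisfies all of its conditions.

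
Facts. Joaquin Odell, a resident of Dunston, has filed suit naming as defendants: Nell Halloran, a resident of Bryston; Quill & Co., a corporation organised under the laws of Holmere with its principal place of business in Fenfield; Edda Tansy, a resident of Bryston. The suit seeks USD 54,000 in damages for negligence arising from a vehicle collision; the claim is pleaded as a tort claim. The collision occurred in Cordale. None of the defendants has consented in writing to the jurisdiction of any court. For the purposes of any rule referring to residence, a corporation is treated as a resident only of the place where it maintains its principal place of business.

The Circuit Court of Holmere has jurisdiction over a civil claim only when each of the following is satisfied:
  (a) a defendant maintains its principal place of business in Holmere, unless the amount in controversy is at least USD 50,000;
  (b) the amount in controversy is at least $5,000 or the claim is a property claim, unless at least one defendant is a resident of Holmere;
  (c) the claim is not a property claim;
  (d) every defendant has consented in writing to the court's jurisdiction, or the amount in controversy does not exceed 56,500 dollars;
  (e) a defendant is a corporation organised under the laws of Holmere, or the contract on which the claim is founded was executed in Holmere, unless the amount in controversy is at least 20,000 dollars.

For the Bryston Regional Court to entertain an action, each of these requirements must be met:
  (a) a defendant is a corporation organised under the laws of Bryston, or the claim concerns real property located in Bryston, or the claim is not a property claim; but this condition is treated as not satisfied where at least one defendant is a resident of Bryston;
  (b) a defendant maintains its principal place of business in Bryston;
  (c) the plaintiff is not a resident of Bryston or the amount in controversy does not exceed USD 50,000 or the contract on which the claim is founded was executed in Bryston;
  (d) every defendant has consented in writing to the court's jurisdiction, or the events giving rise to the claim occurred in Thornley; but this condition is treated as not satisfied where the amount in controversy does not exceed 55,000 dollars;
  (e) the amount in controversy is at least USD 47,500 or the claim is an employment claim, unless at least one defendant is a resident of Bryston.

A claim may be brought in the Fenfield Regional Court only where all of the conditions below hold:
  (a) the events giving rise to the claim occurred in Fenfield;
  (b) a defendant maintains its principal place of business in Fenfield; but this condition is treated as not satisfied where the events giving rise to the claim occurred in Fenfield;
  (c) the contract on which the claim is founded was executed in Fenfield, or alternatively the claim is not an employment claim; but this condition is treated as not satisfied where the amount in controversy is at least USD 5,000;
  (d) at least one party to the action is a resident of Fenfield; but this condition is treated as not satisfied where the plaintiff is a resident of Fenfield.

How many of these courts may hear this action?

1

The Circuit Court of Holmere:
  (a) The corporate defendant(s) have their principal place of business in Fenfield, not Holmere. The proviso rescues it, though: the amount in controversy is $54,000, which meets the USD 50,000 floor. Satisfied.
  (b) The amount in controversy is USD 54,000, which meets the 5,000 dollars floor, so this disjunct is met. Condition met.
  (c) The claim is a tort claim, not a property claim. Condition met.
  (d) The amount in controversy is $54,000, within the 56,500 dollars ceiling, so this disjunct is met. Satisfied.
  (e) Quill & Co. is organised under the laws of Holmere — that alternative is enough. Condition met.
  → All conditions met; jurisdiction exists.
The Bryston Regional Court:
  (a) The claim is a tort claim, not a property claim, so one alternative holds. But Nell Halloran resides in Bryston, triggering the carve-out and defeating this condition. Condition not met.
  (b) The corporate defendant(s) have their principal place of business in Fenfield, not Bryston. Fails.
  (c) The plaintiff resides in Dunston, which is not Bryston — that alternative is enough. Condition met.
  (d) No such written consent has been filed; the operative events occurred in Cordale, not Thornley — none of the alternatives is met. Not satisfied.
  (e) The amount in controversy is 54,000 dollars, which meets the 47,500 dollars floor, which satisfies one of the alternatives. Condition met.
  → The court lacks jurisdiction.
The Fenfield Regional Court:
  (a) The operative events occurred in Cordale, not Fenfield. Condition not met.
  (b) Quill & Co. has its principal place of business in Fenfield. The carve-out does not apply: the operative events occurred in Cordale, not Fenfield. Met.
  (c) The claim is a tort claim, not an employment claim, so one alternative holds. However, the amount in controversy is USD 54,000, which meets the $5,000 floor, which falls within the stated exception and so defeats the condition. Condition not met.
  (d) Quill & Co. resides in Fenfield. The carve-out does not apply: the plaintiff resides in Dunston, not Fenfield. Met.
  → Not every requirement is met — no jurisdiction.
Courts with jurisdiction: the Circuit Court of Holmere — 1 in total.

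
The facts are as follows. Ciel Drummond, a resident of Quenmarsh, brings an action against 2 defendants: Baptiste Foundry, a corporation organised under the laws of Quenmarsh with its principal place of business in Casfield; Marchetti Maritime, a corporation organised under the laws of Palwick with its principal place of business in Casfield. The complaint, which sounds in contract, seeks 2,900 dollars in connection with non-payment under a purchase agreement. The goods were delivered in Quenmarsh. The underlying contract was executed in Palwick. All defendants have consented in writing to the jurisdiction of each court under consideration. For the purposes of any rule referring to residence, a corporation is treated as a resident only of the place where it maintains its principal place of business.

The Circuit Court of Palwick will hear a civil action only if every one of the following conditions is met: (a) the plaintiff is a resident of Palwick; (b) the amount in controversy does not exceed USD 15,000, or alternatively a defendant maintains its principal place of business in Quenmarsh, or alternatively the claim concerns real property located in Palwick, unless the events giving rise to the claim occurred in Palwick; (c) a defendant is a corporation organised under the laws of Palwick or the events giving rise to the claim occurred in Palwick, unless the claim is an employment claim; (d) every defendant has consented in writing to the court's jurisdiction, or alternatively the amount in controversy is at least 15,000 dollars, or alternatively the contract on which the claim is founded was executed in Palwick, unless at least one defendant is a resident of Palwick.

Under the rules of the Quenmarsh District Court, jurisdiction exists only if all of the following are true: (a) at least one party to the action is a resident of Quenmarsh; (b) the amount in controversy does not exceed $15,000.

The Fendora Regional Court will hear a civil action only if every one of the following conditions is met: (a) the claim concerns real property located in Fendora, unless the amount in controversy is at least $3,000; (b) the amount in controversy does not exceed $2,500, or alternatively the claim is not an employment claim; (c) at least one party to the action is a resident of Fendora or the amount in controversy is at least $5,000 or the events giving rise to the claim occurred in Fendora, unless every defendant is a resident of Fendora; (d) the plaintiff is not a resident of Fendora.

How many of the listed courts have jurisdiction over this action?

1

The Circuit Court of Palwick:
  (a) The plaintiff resides in Quenmarsh, not Palwick. Not met.
  (b) The amount in controversy is $2,900, within the 15,000 dollars ceiling, which satisfies one of the alternatives. Met.
  (c) Marchetti Maritime is organised under the laws of Palwick, so one alternative holds. Satisfied.
  (d) Every defendant has filed written consent, so one alternative holds. Satisfied.
  → At least one condition fails; no jurisdiction.
The Quenmarsh District Court:
  (a) Ciel Drummond resides in Quenmarsh. Satisfied.
  (b) The amount in controversy is USD 2,900, within the USD 15,000 ceiling. Condition met.
  → The court has jurisdiction.
The Fendora Regional Court:
  (a) The claim does not concern real property. And the amount in controversy is USD 2,900, below the USD 3,000 floor, so the proviso does not save it. Not satisfied.
  (b) The claim is a contract claim, not an employment claim, so one alternative holds. Met.
  (c) No party resides in Fendora; the amount in controversy is 2,900 dollars, below the 5,000 dollars floor; the operative events occurred in Quenmarsh, not Fendora — every alternative fails. The proviso offers no rescue either, since the defendants reside as follows — Baptiste Foundry in Casfield, Marchetti Maritime in Casfield — not all in Fendora. Not satisfied.
  (d) The plaintiff resides in Quenmarsh, which is not Fendora. Satisfied.
  → No jurisdiction.
Courts with jurisdiction: the Quenmarsh District Court — 1 in total.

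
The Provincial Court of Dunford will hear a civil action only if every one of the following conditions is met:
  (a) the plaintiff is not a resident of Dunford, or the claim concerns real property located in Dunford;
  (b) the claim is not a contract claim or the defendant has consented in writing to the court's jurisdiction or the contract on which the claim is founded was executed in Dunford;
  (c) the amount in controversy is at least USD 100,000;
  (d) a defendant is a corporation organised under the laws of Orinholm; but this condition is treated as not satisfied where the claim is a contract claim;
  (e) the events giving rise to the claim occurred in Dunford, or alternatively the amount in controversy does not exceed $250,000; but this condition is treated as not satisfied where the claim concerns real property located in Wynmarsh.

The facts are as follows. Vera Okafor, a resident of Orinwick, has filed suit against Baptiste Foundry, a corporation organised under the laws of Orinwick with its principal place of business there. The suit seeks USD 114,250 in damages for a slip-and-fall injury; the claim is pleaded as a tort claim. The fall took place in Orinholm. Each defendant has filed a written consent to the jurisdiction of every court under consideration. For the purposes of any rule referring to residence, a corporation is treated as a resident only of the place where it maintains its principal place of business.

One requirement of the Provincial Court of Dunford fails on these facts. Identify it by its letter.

(d)

The Provincial Court of Dunford:
  (a) The plaintiff resides in Orinwick, which is not Dunford — that alternative is enough. Condition met.
  (b) The claim is a tort claim, not a contract claim, so one alternative holds. Condition met.
  (c) The amount in controversy is USD 114,250, which meets the $100,000 floor. Satisfied.
  (d) The corporate defendant(s) are organised in Orinwick, not Orinholm. Not satisfied.
  (e) The amount in controversy is $114,250, within the $250,000 ceiling, which satisfies one of the alternatives. The carve-out does not apply: the claim does not concern real property. Met.
Only condition (d) fails.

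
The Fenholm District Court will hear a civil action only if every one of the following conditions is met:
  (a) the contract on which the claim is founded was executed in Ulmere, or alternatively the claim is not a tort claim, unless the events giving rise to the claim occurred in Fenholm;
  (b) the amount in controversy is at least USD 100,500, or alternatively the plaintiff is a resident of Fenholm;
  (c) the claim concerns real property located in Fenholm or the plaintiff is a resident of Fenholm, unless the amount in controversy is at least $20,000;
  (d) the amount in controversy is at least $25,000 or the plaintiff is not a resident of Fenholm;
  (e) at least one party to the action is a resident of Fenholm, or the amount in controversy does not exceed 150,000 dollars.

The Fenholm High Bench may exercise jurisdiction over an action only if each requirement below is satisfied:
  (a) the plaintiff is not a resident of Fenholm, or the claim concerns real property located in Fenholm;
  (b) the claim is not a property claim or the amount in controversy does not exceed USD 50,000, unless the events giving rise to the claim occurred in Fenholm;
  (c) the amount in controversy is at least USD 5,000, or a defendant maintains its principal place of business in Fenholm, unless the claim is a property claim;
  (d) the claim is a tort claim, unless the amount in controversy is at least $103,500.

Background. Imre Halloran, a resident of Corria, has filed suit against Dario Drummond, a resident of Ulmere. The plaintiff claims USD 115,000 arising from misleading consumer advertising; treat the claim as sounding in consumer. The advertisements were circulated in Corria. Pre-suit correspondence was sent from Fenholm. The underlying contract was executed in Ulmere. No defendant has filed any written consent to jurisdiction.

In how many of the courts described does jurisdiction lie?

The Fenholm District Court:
  (a) The contract was executed in Ulmere, which satisfies one of the alternatives. Condition met.
  (b) The amount in controversy is 115,000 dollars, which meets the USD 100,500 floor, which satisfies one of the alternatives. Met.
  (c) The claim does not concern real property; the plaintiff resides in Corria, not Fenholm — none of the alternatives is met. The proviso rescues it, though: the amount in controversy is USD 115,000, which meets the 20,000 dollars floor. Met.
  (d) The amount in controversy is 115,000 dollars, which meets the 25,000 dollars floor, so one alternative holds. Satisfied.
  (e) The amount in controversy is $115,000, within the 150,000 dollars ceiling, so one alternative holds. Satisfied.
  → Every requirement is satisfied — jurisdiction.
The Fenholm High Bench:
  (a) The plaintiff resides in Corria, which is not Fenholm, which satisfies one of the alternatives. Satisfied.
  (b) The claim is a consumer claim, not a property claim, so this disjunct is met. Met.
  (c) The amount in controversy is USD 115,000, which meets the $5,000 floor — that alternative is enough. Met.
  (d) The claim is a consumer claim, not a tort claim. But the amount in controversy is $115,000, which meets the 103,500 dollars floor, and the 'unless' clause therefore excuses the requirement. Met.
  → All conditions met; jurisdiction exists.
Courts with jurisdiction: the Fenholm District Court, the Fenholm High Bench — 2 in total.

2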